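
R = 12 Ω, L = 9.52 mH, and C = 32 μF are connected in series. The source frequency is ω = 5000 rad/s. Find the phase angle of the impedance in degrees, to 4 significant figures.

73.82°

X_L = ωL = 47.60 Ω
X_C = 1/(ωC) = 6.250 Ω
Net reactance X = X_L − X_C = 41.35 Ω
Z = 12.00 + j41.35 Ω
|Z| = √(12.00² + 41.35²) = 43.06 Ω
∠Z = arctan(41.35/12.00) = 73.82°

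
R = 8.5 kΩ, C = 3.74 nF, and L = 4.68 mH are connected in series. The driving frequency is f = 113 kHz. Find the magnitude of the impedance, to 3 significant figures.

9000 Ω

ω = 2πf = 710000 rad/s
X_L = ωL = 3320 Ω
X_C = 1/(ωC) = 377 Ω
Net reactance X = X_L − X_C = 2950 Ω
Z = 8500 + j2950 Ω
|Z| = √(8500² + 2950²) = 9000 Ω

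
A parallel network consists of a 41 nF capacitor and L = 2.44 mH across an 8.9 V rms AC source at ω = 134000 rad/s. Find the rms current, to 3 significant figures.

X_L = ωL = 327 Ω
X_C = 1/(ωC) = 182 Ω
Parallel: admittances add. Y = 1/(jωL) + jωC
Y = (0 + j0.00244) S
|Y| = 0.00244 S → |Z| = 1/|Y| = 411 Ω, ∠Z = −∠Y = -90.0°
I = V/|Z| = 8.9/411 = 21.7 mA

21.7 mA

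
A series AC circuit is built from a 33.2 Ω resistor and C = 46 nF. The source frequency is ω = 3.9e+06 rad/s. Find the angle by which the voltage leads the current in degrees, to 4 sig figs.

-9.531°

X_C = 1/(ωC) = 5.574 Ω
Z = 33.20 − j5.574 Ω
|Z| = √(33.20² + 5.574²) = 33.66 Ω
∠Z = arctan(-5.574/33.20) = -9.531°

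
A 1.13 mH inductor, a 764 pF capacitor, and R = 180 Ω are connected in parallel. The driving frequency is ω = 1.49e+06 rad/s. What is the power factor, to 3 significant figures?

X_L = ωL = 1680 Ω
X_C = 1/(ωC) = 878 Ω
Parallel: admittances add. Y = 1/R + 1/(jωL) + jωC
Y = (0.00556 + j0.000544) S
|Y| = 0.00558 S → |Z| = 1/|Y| = 179 Ω, ∠Z = −∠Y = -5.60°
cos φ = cos(-5.60°) = 0.995

0.995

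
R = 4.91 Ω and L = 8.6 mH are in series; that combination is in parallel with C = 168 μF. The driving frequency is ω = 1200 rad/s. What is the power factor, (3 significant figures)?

X_L = ωL = 10.3 Ω
X_C = 1/(ωC) = 4.96 Ω
Branch 1 (R+jX_L): Z₁ = 4.91 + j10.3 Ω, |Z₁| = 11.4 Ω
Branch 2 (−jX_C): Z₂ = −j4.96 Ω
Parallel: Z = Z₁Z₂/(Z₁+Z₂), |Z| = 7.80 Ω, ∠Z = -73.0°
cos φ = cos(-73.0°) = 0.293

0.293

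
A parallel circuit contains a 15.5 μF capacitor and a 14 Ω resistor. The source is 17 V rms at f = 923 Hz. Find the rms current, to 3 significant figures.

1.95 A

ω = 2πf = 5799 rad/s
X_C = 1/(ωC) = 11.1 Ω
Parallel: admittances add. Y = 1/R + jωC
Y = (0.0714 + j0.0899) S
|Y| = 0.115 S → |Z| = 1/|Y| = 8.71 Ω, ∠Z = −∠Y = -51.5°
I = V/|Z| = 17/8.71 = 1.95 A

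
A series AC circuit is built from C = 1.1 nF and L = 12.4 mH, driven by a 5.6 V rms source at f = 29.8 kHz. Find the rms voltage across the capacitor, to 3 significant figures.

10.7 V

ω = 2πf = 187200 rad/s
X_L = ωL = 2320 Ω
X_C = 1/(ωC) = 4860 Ω
Net reactance X = X_L − X_C = -2530 Ω
Z = − j2530 Ω
|Z| = √(0² + 2530²) = 2530 Ω
I = V/|Z| = 2.21 mA
V_C = I·|Z_C| = 0.00221 × 4860 = 10.7 V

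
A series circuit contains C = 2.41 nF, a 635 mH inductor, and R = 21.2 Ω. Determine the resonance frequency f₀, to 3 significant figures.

ω₀ = 1/√(LC) = 1/√(0.635 × 2.41e-09) = 25560 rad/s
f₀ = ω₀/(2π) = 4.07 kHz

4.07 kHz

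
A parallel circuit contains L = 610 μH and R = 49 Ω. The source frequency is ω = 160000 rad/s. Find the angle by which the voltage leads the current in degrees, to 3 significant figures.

26.7°

X_L = ωL = 97.6 Ω
Parallel: admittances add. Y = 1/R + 1/(jωL)
Y = (0.0204 − j0.0102) S
|Y| = 0.0228 S → |Z| = 1/|Y| = 43.8 Ω, ∠Z = −∠Y = 26.7°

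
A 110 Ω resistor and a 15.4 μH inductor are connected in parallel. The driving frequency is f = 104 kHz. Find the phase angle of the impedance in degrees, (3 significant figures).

ω = 2πf = 653500 rad/s
X_L = ωL = 10.1 Ω
Parallel: admittances add. Y = 1/R + 1/(jωL)
Y = (0.00909 − j0.0994) S
|Y| = 0.0998 S → |Z| = 1/|Y| = 10.0 Ω, ∠Z = −∠Y = 84.8°

84.8°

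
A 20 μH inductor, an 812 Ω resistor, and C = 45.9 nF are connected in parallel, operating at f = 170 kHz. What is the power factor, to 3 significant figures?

ω = 2πf = 1.068e+06 rad/s
X_L = ωL = 21.4 Ω
X_C = 1/(ωC) = 20.4 Ω
Parallel: admittances add. Y = 1/R + 1/(jωL) + jωC
Y = (0.00123 + j0.00222) S
|Y| = 0.00254 S → |Z| = 1/|Y| = 394 Ω, ∠Z = −∠Y = -61.0°
cos φ = cos(-61.0°) = 0.486

0.486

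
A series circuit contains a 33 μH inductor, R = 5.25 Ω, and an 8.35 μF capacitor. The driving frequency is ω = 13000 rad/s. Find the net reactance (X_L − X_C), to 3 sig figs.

-8.78 Ω

X_L = ωL = 0.429 Ω
X_C = 1/(ωC) = 9.21 Ω
X = 0.429 − 9.21 = -8.78 Ω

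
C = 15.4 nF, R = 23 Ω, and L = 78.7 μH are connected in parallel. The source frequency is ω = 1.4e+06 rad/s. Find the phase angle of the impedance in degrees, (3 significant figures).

X_L = ωL = 110 Ω
X_C = 1/(ωC) = 46.4 Ω
Parallel: admittances add. Y = 1/R + 1/(jωL) + jωC
Y = (0.0435 + j0.0125) S
|Y| = 0.0452 S → |Z| = 1/|Y| = 22.1 Ω, ∠Z = −∠Y = -16.0°

-16.0°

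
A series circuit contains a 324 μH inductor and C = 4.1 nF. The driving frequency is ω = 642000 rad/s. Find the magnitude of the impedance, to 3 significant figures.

X_L = ωL = 208 Ω
X_C = 1/(ωC) = 380 Ω
Net reactance X = X_L − X_C = -172 Ω
Z = − j172 Ω
|Z| = √(0² + 172²) = 172 Ω

172 Ω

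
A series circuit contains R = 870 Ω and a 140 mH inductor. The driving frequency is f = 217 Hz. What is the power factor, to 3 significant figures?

ω = 2πf = 1363 rad/s
X_L = ωL = 191 Ω
Z = 870 + j191 Ω
|Z| = √(870² + 191²) = 891 Ω
∠Z = arctan(191/870) = 12.4°
cos φ = cos(12.4°) = 0.977

0.977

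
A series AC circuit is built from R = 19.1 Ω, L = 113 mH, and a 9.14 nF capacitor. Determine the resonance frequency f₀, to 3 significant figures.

4.95 kHz

ω₀ = 1/√(LC) = 1/√(0.113 × 9.14e-09) = 31120 rad/s
f₀ = ω₀/(2π) = 4.95 kHz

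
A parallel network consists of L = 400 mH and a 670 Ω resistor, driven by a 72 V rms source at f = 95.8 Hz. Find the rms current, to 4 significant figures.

ω = 2πf = 601.9 rad/s
X_L = ωL = 240.8 Ω
Parallel: admittances add. Y = 1/R + 1/(jωL)
Y = (0.001493 − j0.004153) S
|Y| = 0.004413 S → |Z| = 1/|Y| = 226.6 Ω, ∠Z = −∠Y = 70.23°
I = V/|Z| = 72/226.6 = 317.8 mA

317.8 mA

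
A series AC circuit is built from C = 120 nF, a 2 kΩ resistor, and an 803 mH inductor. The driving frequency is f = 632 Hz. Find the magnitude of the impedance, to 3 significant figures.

2280 Ω

ω = 2πf = 3971 rad/s
X_L = ωL = 3190 Ω
X_C = 1/(ωC) = 2100 Ω
Net reactance X = X_L − X_C = 1090 Ω
Z = 2000 + j1090 Ω
|Z| = √(2000² + 1090²) = 2280 Ω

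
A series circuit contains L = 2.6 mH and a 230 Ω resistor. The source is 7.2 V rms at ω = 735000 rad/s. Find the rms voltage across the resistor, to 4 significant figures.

0.8604 V

X_L = ωL = 1911 Ω
Z = 230.0 + j1911 Ω
|Z| = √(230.0² + 1911²) = 1925 Ω
I = V/|Z| = 3.741 mA
V_R = I·|Z_R| = 0.003741 × 230.0 = 0.8604 V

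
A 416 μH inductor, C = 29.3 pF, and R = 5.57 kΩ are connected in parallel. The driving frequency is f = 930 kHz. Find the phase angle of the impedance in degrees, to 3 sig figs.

53.2°

ω = 2πf = 5.843e+06 rad/s
X_L = ωL = 2430 Ω
X_C = 1/(ωC) = 5840 Ω
Parallel: admittances add. Y = 1/R + 1/(jωL) + jωC
Y = (0.000180 − j0.000240) S
|Y| = 0.000300 S → |Z| = 1/|Y| = 3330 Ω, ∠Z = −∠Y = 53.2°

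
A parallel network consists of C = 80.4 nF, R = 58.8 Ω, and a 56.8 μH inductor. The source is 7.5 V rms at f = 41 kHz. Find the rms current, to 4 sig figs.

379.3 mA

ω = 2πf = 257600 rad/s
X_L = ωL = 14.63 Ω
X_C = 1/(ωC) = 48.28 Ω
Parallel: admittances add. Y = 1/R + 1/(jωL) + jωC
Y = (0.01701 − j0.04763) S
|Y| = 0.05058 S → |Z| = 1/|Y| = 19.77 Ω, ∠Z = −∠Y = 70.35°
I = V/|Z| = 7.5/19.77 = 379.3 mA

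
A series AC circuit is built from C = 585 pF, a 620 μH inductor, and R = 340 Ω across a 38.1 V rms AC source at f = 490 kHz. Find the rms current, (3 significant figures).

27.3 mA

ω = 2πf = 3.079e+06 rad/s
X_L = ωL = 1910 Ω
X_C = 1/(ωC) = 555 Ω
Net reactance X = X_L − X_C = 1350 Ω
Z = 340 + j1350 Ω
|Z| = √(340² + 1350²) = 1400 Ω
I = V/|Z| = 38.1/1400 = 27.3 mA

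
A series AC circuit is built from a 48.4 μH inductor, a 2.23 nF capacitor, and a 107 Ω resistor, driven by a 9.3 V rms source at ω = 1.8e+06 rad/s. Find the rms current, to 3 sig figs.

47.9 mA

X_L = ωL = 87.1 Ω
X_C = 1/(ωC) = 249 Ω
Net reactance X = X_L − X_C = -162 Ω
Z = 107 − j162 Ω
|Z| = √(107² + 162²) = 194 Ω
I = V/|Z| = 9.3/194 = 47.9 mA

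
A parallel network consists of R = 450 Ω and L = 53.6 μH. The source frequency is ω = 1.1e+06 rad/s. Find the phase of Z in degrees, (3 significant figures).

82.5°

X_L = ωL = 59.0 Ω
Parallel: admittances add. Y = 1/R + 1/(jωL)
Y = (0.00222 − j0.0170) S
|Y| = 0.0171 S → |Z| = 1/|Y| = 58.5 Ω, ∠Z = −∠Y = 82.5°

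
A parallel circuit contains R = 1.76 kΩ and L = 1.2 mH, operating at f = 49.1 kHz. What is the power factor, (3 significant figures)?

0.206

ω = 2πf = 308500 rad/s
X_L = ωL = 370 Ω
Parallel: admittances add. Y = 1/R + 1/(jωL)
Y = (0.000568 − j0.00270) S
|Y| = 0.00276 S → |Z| = 1/|Y| = 362 Ω, ∠Z = −∠Y = 78.1°
cos φ = cos(78.1°) = 0.206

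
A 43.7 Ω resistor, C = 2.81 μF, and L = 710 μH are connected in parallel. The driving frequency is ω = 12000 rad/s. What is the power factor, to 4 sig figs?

X_L = ωL = 8.520 Ω
X_C = 1/(ωC) = 29.66 Ω
Parallel: admittances add. Y = 1/R + 1/(jωL) + jωC
Y = (0.02288 − j0.08365) S
|Y| = 0.08672 S → |Z| = 1/|Y| = 11.53 Ω, ∠Z = −∠Y = 74.70°
cos φ = cos(74.70°) = 0.2639

0.2639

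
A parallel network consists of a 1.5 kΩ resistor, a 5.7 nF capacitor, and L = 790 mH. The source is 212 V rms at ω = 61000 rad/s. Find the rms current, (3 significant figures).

157 mA

X_L = ωL = 48200 Ω
X_C = 1/(ωC) = 2880 Ω
Parallel: admittances add. Y = 1/R + 1/(jωL) + jωC
Y = (0.000667 + j0.000327) S
|Y| = 0.000743 S → |Z| = 1/|Y| = 1350 Ω, ∠Z = −∠Y = -26.1°
I = V/|Z| = 212/1350 = 157 mA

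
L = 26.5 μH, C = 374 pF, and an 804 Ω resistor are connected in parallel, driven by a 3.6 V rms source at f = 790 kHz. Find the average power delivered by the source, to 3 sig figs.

ω = 2πf = 4.964e+06 rad/s
X_L = ωL = 132 Ω
X_C = 1/(ωC) = 539 Ω
Parallel: admittances add. Y = 1/R + 1/(jωL) + jωC
Y = (0.00124 − j0.00575) S
|Y| = 0.00588 S → |Z| = 1/|Y| = 170 Ω, ∠Z = −∠Y = 77.8°
I = V/|Z| = 21.2 mA
P = VI cos φ = 3.6 × 0.0212 × cos(77.8°) = 16.1 mW

16.1 mW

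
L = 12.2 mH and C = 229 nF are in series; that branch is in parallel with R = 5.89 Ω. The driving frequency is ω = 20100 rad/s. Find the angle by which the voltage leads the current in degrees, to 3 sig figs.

11.9°

X_L = ωL = 245 Ω
X_C = 1/(ωC) = 217 Ω
Branch 1: Z₁ = R = 5.89 Ω
Branch 2 (series LC): Z₂ = j(X_L − X_C) = j28.0 Ω
Parallel: Z = Z₁Z₂/(Z₁+Z₂), |Z| = 5.76 Ω, ∠Z = 11.9°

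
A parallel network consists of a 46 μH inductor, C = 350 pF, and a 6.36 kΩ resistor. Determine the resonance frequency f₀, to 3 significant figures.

ω₀ = 1/√(LC) = 1/√(4.6e-05 × 3.5e-10) = 7.881e+06 rad/s
f₀ = ω₀/(2π) = 1.25 MHz

1.25 MHz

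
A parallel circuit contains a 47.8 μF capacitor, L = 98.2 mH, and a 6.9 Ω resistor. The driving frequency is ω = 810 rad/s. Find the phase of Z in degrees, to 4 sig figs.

X_L = ωL = 79.54 Ω
X_C = 1/(ωC) = 25.83 Ω
Parallel: admittances add. Y = 1/R + 1/(jωL) + jωC
Y = (0.1449 + j0.02615) S
|Y| = 0.1473 S → |Z| = 1/|Y| = 6.790 Ω, ∠Z = −∠Y = -10.23°

-10.23°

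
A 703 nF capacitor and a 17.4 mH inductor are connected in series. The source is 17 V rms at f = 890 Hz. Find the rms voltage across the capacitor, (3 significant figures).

27.5 V

ω = 2πf = 5592 rad/s
X_L = ωL = 97.3 Ω
X_C = 1/(ωC) = 254 Ω
Net reactance X = X_L − X_C = -157 Ω
Z = − j157 Ω
|Z| = √(0² + 157²) = 157 Ω
I = V/|Z| = 108 mA
V_C = I·|Z_C| = 0.108 × 254 = 27.5 V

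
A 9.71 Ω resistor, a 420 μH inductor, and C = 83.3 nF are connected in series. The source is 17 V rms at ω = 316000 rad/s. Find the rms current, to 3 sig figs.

179 mA

X_L = ωL = 133 Ω
X_C = 1/(ωC) = 38.0 Ω
Net reactance X = X_L − X_C = 94.7 Ω
Z = 9.71 + j94.7 Ω
|Z| = √(9.71² + 94.7²) = 95.2 Ω
I = V/|Z| = 17/95.2 = 179 mA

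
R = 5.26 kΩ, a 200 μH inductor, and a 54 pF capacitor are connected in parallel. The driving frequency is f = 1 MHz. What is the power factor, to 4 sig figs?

0.3845

ω = 2πf = 6.283e+06 rad/s
X_L = ωL = 1257 Ω
X_C = 1/(ωC) = 2947 Ω
Parallel: admittances add. Y = 1/R + 1/(jωL) + jωC
Y = (0.0001901 − j0.0004565) S
|Y| = 0.0004945 S → |Z| = 1/|Y| = 2022 Ω, ∠Z = −∠Y = 67.39°
cos φ = cos(67.39°) = 0.3845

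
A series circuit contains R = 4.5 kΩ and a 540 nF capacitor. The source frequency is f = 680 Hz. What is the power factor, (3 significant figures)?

0.995

ω = 2πf = 4273 rad/s
X_C = 1/(ωC) = 433 Ω
Z = 4500 − j433 Ω
|Z| = √(4500² + 433²) = 4520 Ω
∠Z = arctan(-433/4500) = -5.50°
cos φ = cos(-5.50°) = 0.995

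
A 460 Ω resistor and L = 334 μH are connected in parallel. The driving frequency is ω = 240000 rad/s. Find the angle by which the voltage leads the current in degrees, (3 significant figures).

X_L = ωL = 80.2 Ω
Parallel: admittances add. Y = 1/R + 1/(jωL)
Y = (0.00217 − j0.0125) S
|Y| = 0.0127 S → |Z| = 1/|Y| = 79.0 Ω, ∠Z = −∠Y = 80.1°

80.1°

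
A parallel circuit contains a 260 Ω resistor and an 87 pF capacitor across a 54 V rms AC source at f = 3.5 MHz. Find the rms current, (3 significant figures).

232 mA

ω = 2πf = 2.199e+07 rad/s
X_C = 1/(ωC) = 523 Ω
Parallel: admittances add. Y = 1/R + jωC
Y = (0.00385 + j0.00191) S
|Y| = 0.00430 S → |Z| = 1/|Y| = 233 Ω, ∠Z = −∠Y = -26.4°
I = V/|Z| = 54/233 = 232 mA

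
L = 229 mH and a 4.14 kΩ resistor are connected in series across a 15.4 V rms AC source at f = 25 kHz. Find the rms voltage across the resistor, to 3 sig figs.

ω = 2πf = 157100 rad/s
X_L = ωL = 36000 Ω
Z = 4140 + j36000 Ω
|Z| = √(4140² + 36000²) = 36200 Ω
I = V/|Z| = 425 μA
V_R = I·|Z_R| = 0.000425 × 4140 = 1.76 V

1.76 V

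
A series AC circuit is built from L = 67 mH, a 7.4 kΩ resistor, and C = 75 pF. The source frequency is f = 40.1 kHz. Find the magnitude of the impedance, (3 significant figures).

ω = 2πf = 252000 rad/s
X_L = ωL = 16900 Ω
X_C = 1/(ωC) = 52900 Ω
Net reactance X = X_L − X_C = -36000 Ω
Z = 7400 − j36000 Ω
|Z| = √(7400² + 36000²) = 36800 Ω

36800 Ω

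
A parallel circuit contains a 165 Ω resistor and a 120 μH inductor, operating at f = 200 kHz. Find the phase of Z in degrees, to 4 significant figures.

47.58°

ω = 2πf = 1.257e+06 rad/s
X_L = ωL = 150.8 Ω
Parallel: admittances add. Y = 1/R + 1/(jωL)
Y = (0.006061 − j0.006631) S
|Y| = 0.008984 S → |Z| = 1/|Y| = 111.3 Ω, ∠Z = −∠Y = 47.58°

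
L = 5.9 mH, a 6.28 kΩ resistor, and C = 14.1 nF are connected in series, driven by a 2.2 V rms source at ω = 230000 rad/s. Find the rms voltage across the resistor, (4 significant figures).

X_L = ωL = 1357 Ω
X_C = 1/(ωC) = 308.4 Ω
Net reactance X = X_L − X_C = 1049 Ω
Z = 6280 + j1049 Ω
|Z| = √(6280² + 1049²) = 6367 Ω
I = V/|Z| = 345.5 μA
V_R = I·|Z_R| = 0.0003455 × 6280 = 2.170 V

2.170 V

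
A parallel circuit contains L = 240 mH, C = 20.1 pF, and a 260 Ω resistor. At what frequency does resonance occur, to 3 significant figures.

72.5 kHz

ω₀ = 1/√(LC) = 1/√(0.24 × 2.01e-11) = 455300 rad/s
f₀ = ω₀/(2π) = 72.5 kHz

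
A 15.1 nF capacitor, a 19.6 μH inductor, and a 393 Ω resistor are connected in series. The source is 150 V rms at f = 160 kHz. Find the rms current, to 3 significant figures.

379 mA

ω = 2πf = 1.005e+06 rad/s
X_L = ωL = 19.7 Ω
X_C = 1/(ωC) = 65.9 Ω
Net reactance X = X_L − X_C = -46.2 Ω
Z = 393 − j46.2 Ω
|Z| = √(393² + 46.2²) = 396 Ω
I = V/|Z| = 150/396 = 379 mA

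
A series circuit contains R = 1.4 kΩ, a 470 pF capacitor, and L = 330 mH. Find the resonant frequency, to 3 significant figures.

12.8 kHz

ω₀ = 1/√(LC) = 1/√(0.33 × 4.7e-10) = 80300 rad/s
f₀ = ω₀/(2π) = 12.8 kHz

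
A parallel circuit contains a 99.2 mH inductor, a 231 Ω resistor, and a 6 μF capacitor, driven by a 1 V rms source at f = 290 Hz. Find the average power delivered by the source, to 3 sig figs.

4.33 mW

ω = 2πf = 1822 rad/s
X_L = ωL = 181 Ω
X_C = 1/(ωC) = 91.5 Ω
Parallel: admittances add. Y = 1/R + 1/(jωL) + jωC
Y = (0.00433 + j0.00540) S
|Y| = 0.00692 S → |Z| = 1/|Y| = 144 Ω, ∠Z = −∠Y = -51.3°
I = V/|Z| = 6.92 mA
P = VI cos φ = 1 × 0.00692 × cos(-51.3°) = 4.33 mW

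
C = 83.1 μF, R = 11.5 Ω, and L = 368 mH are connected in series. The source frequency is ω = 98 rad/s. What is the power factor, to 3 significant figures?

0.131

X_L = ωL = 36.1 Ω
X_C = 1/(ωC) = 123 Ω
Net reactance X = X_L − X_C = -86.7 Ω
Z = 11.5 − j86.7 Ω
|Z| = √(11.5² + 86.7²) = 87.5 Ω
∠Z = arctan(-86.7/11.5) = -82.4°
cos φ = cos(-82.4°) = 0.131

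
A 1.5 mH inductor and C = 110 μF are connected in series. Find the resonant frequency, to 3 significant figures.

392 Hz

ω₀ = 1/√(LC) = 1/√(0.0015 × 0.00011) = 2462 rad/s
f₀ = ω₀/(2π) = 392 Hz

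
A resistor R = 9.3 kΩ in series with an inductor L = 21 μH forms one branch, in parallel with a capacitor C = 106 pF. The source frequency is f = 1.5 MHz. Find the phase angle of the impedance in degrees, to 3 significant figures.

ω = 2πf = 9.425e+06 rad/s
X_L = ωL = 198 Ω
X_C = 1/(ωC) = 1000 Ω
Branch 1 (R+jX_L): Z₁ = 9300 + j198 Ω, |Z₁| = 9300 Ω
Branch 2 (−jX_C): Z₂ = −j1000 Ω
Parallel: Z = Z₁Z₂/(Z₁+Z₂), |Z| = 997 Ω, ∠Z = -83.8°

-83.8°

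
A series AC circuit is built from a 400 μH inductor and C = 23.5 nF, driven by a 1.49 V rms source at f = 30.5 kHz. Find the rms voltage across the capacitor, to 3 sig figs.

ω = 2πf = 191600 rad/s
X_L = ωL = 76.7 Ω
X_C = 1/(ωC) = 222 Ω
Net reactance X = X_L − X_C = -145 Ω
Z = − j145 Ω
|Z| = √(0² + 145²) = 145 Ω
I = V/|Z| = 10.2 mA
V_C = I·|Z_C| = 0.0102 × 222 = 2.28 V

2.28 V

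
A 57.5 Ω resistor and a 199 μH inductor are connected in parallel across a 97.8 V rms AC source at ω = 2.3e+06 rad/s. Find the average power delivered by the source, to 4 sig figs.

X_L = ωL = 457.7 Ω
Parallel: admittances add. Y = 1/R + 1/(jωL)
Y = (0.01739 − j0.002185) S
|Y| = 0.01753 S → |Z| = 1/|Y| = 57.05 Ω, ∠Z = −∠Y = 7.160°
I = V/|Z| = 1.714 A
P = VI cos φ = 97.8 × 1.714 × cos(7.160°) = 166.3 W

166.3 W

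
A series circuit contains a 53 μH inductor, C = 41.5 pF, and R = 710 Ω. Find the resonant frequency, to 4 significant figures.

ω₀ = 1/√(LC) = 1/√(5.3e-05 × 4.15e-11) = 2.132e+07 rad/s
f₀ = ω₀/(2π) = 3.394 MHz

3.394 MHz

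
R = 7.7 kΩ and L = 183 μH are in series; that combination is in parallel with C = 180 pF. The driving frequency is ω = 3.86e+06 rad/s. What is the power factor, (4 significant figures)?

X_L = ωL = 706.4 Ω
X_C = 1/(ωC) = 1439 Ω
Branch 1 (R+jX_L): Z₁ = 7700 + j706.4 Ω, |Z₁| = 7732 Ω
Branch 2 (−jX_C): Z₂ = −j1439 Ω
Parallel: Z = Z₁Z₂/(Z₁+Z₂), |Z| = 1439 Ω, ∠Z = -79.32°
cos φ = cos(-79.32°) = 0.1853

0.1853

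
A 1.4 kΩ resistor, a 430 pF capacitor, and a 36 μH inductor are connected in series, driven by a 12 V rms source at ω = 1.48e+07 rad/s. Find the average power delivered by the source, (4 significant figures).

X_L = ωL = 532.8 Ω
X_C = 1/(ωC) = 157.1 Ω
Net reactance X = X_L − X_C = 375.7 Ω
Z = 1400 + j375.7 Ω
|Z| = √(1400² + 375.7²) = 1450 Ω
∠Z = arctan(375.7/1400) = 15.02°
I = V/|Z| = 8.279 mA
P = VI cos φ = 12 × 0.008279 × cos(15.02°) = 95.95 mW

95.95 mW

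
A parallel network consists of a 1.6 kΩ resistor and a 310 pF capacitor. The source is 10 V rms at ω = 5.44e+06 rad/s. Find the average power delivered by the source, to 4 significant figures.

X_C = 1/(ωC) = 593.0 Ω
Parallel: admittances add. Y = 1/R + jωC
Y = (0.0006250 + j0.001686) S
|Y| = 0.001798 S → |Z| = 1/|Y| = 556.0 Ω, ∠Z = −∠Y = -69.66°
I = V/|Z| = 17.98 mA
P = VI cos φ = 10 × 0.01798 × cos(-69.66°) = 62.50 mW

62.50 mW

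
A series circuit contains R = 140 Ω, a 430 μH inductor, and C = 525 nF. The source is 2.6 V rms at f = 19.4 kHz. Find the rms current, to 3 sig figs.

ω = 2πf = 121900 rad/s
X_L = ωL = 52.4 Ω
X_C = 1/(ωC) = 15.6 Ω
Net reactance X = X_L − X_C = 36.8 Ω
Z = 140 + j36.8 Ω
|Z| = √(140² + 36.8²) = 145 Ω
I = V/|Z| = 2.6/145 = 18.0 mA

18.0 mA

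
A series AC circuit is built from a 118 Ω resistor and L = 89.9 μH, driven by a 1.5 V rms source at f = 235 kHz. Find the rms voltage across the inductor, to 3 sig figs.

1.12 V

ω = 2πf = 1.477e+06 rad/s
X_L = ωL = 133 Ω
Z = 118 + j133 Ω
|Z| = √(118² + 133²) = 178 Ω
I = V/|Z| = 8.45 mA
V_L = I·|Z_L| = 0.00845 × 133 = 1.12 V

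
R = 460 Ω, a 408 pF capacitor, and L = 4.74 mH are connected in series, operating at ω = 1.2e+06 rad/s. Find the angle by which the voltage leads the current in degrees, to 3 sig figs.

X_L = ωL = 5690 Ω
X_C = 1/(ωC) = 2040 Ω
Net reactance X = X_L − X_C = 3650 Ω
Z = 460 + j3650 Ω
|Z| = √(460² + 3650²) = 3670 Ω
∠Z = arctan(3650/460) = 82.8°

82.8°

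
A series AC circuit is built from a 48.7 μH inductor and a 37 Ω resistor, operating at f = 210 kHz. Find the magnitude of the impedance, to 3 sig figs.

ω = 2πf = 1.319e+06 rad/s
X_L = ωL = 64.3 Ω
Z = 37.0 + j64.3 Ω
|Z| = √(37.0² + 64.3²) = 74.1 Ω

74.1 Ω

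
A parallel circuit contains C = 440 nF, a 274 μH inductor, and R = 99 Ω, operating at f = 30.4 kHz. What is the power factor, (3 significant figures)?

0.154

ω = 2πf = 191000 rad/s
X_L = ωL = 52.3 Ω
X_C = 1/(ωC) = 11.9 Ω
Parallel: admittances add. Y = 1/R + 1/(jωL) + jωC
Y = (0.0101 + j0.0649) S
|Y| = 0.0657 S → |Z| = 1/|Y| = 15.2 Ω, ∠Z = −∠Y = -81.2°
cos φ = cos(-81.2°) = 0.154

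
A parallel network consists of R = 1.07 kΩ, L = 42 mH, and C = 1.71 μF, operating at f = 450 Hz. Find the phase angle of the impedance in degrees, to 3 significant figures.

75.4°

ω = 2πf = 2827 rad/s
X_L = ωL = 119 Ω
X_C = 1/(ωC) = 207 Ω
Parallel: admittances add. Y = 1/R + 1/(jωL) + jωC
Y = (0.000935 − j0.00359) S
|Y| = 0.00371 S → |Z| = 1/|Y| = 270 Ω, ∠Z = −∠Y = 75.4°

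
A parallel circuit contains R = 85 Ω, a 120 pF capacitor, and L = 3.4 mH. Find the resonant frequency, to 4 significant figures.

249.2 kHz

ω₀ = 1/√(LC) = 1/√(0.0034 × 1.2e-10) = 1.566e+06 rad/s
f₀ = ω₀/(2π) = 249.2 kHz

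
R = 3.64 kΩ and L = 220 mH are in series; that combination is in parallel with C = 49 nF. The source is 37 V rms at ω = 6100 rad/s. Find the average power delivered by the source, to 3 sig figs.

331 mW

X_L = ωL = 1340 Ω
X_C = 1/(ωC) = 3350 Ω
Branch 1 (R+jX_L): Z₁ = 3640 + j1340 Ω, |Z₁| = 3880 Ω
Branch 2 (−jX_C): Z₂ = −j3350 Ω
Parallel: Z = Z₁Z₂/(Z₁+Z₂), |Z| = 3120 Ω, ∠Z = -40.9°
I = V/|Z| = 11.8 mA
P = VI cos φ = 37 × 0.0118 × cos(-40.9°) = 331 mW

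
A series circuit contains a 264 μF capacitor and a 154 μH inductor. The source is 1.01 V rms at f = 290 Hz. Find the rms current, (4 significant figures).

561.7 mA

ω = 2πf = 1822 rad/s
X_L = ωL = 0.2806 Ω
X_C = 1/(ωC) = 2.079 Ω
Net reactance X = X_L − X_C = -1.798 Ω
Z = − j1.798 Ω
|Z| = √(0² + 1.798²) = 1.798 Ω
I = V/|Z| = 1.01/1.798 = 561.7 mA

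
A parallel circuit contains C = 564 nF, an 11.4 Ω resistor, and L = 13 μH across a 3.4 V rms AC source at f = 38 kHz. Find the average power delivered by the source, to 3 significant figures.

ω = 2πf = 238800 rad/s
X_L = ωL = 3.10 Ω
X_C = 1/(ωC) = 7.43 Ω
Parallel: admittances add. Y = 1/R + 1/(jωL) + jωC
Y = (0.0877 − j0.188) S
|Y| = 0.207 S → |Z| = 1/|Y| = 4.83 Ω, ∠Z = −∠Y = 64.9°
I = V/|Z| = 704 mA
P = VI cos φ = 3.4 × 0.704 × cos(64.9°) = 1.01 W

1.01 W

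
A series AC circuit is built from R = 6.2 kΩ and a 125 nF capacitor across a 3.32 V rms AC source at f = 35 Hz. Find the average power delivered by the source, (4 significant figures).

50.18 μW

ω = 2πf = 219.9 rad/s
X_C = 1/(ωC) = 36380 Ω
Z = 6200 − j36380 Ω
|Z| = √(6200² + 36380²) = 36900 Ω
∠Z = arctan(-36380/6200) = -80.33°
I = V/|Z| = 89.97 μA
P = VI cos φ = 3.32 × 8.997e-05 × cos(-80.33°) = 50.18 μW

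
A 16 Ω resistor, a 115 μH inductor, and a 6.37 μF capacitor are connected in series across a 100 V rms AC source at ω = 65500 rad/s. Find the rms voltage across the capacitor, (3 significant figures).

14.3 V

X_L = ωL = 7.53 Ω
X_C = 1/(ωC) = 2.40 Ω
Net reactance X = X_L − X_C = 5.14 Ω
Z = 16.0 + j5.14 Ω
|Z| = √(16.0² + 5.14²) = 16.8 Ω
I = V/|Z| = 5.95 A
V_C = I·|Z_C| = 5.95 × 2.40 = 14.3 V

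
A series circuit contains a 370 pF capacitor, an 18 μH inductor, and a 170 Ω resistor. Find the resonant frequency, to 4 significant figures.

1.950 MHz

ω₀ = 1/√(LC) = 1/√(1.8e-05 × 3.7e-10) = 1.225e+07 rad/s
f₀ = ω₀/(2π) = 1.950 MHz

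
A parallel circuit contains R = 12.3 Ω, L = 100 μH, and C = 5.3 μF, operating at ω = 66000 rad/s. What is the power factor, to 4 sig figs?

0.3794

X_L = ωL = 6.600 Ω
X_C = 1/(ωC) = 2.859 Ω
Parallel: admittances add. Y = 1/R + 1/(jωL) + jωC
Y = (0.08130 + j0.1983) S
|Y| = 0.2143 S → |Z| = 1/|Y| = 4.666 Ω, ∠Z = −∠Y = -67.71°
cos φ = cos(-67.71°) = 0.3794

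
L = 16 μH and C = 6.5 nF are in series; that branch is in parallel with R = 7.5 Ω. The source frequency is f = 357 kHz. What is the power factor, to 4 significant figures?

ω = 2πf = 2.243e+06 rad/s
X_L = ωL = 35.89 Ω
X_C = 1/(ωC) = 68.59 Ω
Branch 1: Z₁ = R = 7.500 Ω
Branch 2 (series LC): Z₂ = j(X_L − X_C) = −j32.70 Ω
Parallel: Z = Z₁Z₂/(Z₁+Z₂), |Z| = 7.310 Ω, ∠Z = -12.92°
cos φ = cos(-12.92°) = 0.9747

0.9747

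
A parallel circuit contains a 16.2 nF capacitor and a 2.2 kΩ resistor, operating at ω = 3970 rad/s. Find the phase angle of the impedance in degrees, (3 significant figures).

-8.05°

X_C = 1/(ωC) = 15500 Ω
Parallel: admittances add. Y = 1/R + jωC
Y = (0.000455 + j6.43e-05) S
|Y| = 0.000459 S → |Z| = 1/|Y| = 2180 Ω, ∠Z = −∠Y = -8.05°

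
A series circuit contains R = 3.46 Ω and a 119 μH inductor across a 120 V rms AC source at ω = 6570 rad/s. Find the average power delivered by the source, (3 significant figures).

3.96 kW

X_L = ωL = 0.782 Ω
Z = 3.46 + j0.782 Ω
|Z| = √(3.46² + 0.782²) = 3.55 Ω
∠Z = arctan(0.782/3.46) = 12.7°
I = V/|Z| = 33.8 A
P = VI cos φ = 120 × 33.8 × cos(12.7°) = 3.96 kW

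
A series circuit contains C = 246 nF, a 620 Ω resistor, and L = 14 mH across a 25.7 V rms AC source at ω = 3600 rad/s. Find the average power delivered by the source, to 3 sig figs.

X_L = ωL = 50.4 Ω
X_C = 1/(ωC) = 1130 Ω
Net reactance X = X_L − X_C = -1080 Ω
Z = 620 − j1080 Ω
|Z| = √(620² + 1080²) = 1240 Ω
∠Z = arctan(-1080/620) = -60.1°
I = V/|Z| = 20.7 mA
P = VI cos φ = 25.7 × 0.0207 × cos(-60.1°) = 265 mW

265 mW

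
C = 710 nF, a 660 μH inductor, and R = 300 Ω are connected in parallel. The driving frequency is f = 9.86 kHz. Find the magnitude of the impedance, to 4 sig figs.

ω = 2πf = 61950 rad/s
X_L = ωL = 40.89 Ω
X_C = 1/(ωC) = 22.73 Ω
Parallel: admittances add. Y = 1/R + 1/(jωL) + jωC
Y = (0.003333 + j0.01953) S
|Y| = 0.01981 S → |Z| = 1/|Y| = 50.48 Ω, ∠Z = −∠Y = -80.31°

50.48 Ω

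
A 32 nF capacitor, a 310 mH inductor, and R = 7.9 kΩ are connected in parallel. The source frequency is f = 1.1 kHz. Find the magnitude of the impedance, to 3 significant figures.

ω = 2πf = 6912 rad/s
X_L = ωL = 2140 Ω
X_C = 1/(ωC) = 4520 Ω
Parallel: admittances add. Y = 1/R + 1/(jωL) + jωC
Y = (0.000127 − j0.000246) S
|Y| = 0.000276 S → |Z| = 1/|Y| = 3620 Ω, ∠Z = −∠Y = 62.7°

3620 Ω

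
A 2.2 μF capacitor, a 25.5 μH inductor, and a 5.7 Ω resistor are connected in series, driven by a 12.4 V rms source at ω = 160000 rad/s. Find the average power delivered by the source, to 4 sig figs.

X_L = ωL = 4.080 Ω
X_C = 1/(ωC) = 2.841 Ω
Net reactance X = X_L − X_C = 1.239 Ω
Z = 5.700 + j1.239 Ω
|Z| = √(5.700² + 1.239²) = 5.833 Ω
∠Z = arctan(1.239/5.700) = 12.26°
I = V/|Z| = 2.126 A
P = VI cos φ = 12.4 × 2.126 × cos(12.26°) = 25.76 W

25.76 W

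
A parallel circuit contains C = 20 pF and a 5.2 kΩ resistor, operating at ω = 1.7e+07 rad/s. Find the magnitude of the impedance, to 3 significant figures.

2560 Ω

X_C = 1/(ωC) = 2940 Ω
Parallel: admittances add. Y = 1/R + jωC
Y = (0.000192 + j0.000340) S
|Y| = 0.000391 S → |Z| = 1/|Y| = 2560 Ω, ∠Z = −∠Y = -60.5°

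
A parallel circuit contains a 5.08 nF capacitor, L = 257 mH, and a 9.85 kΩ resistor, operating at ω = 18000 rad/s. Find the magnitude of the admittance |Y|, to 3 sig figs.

X_L = ωL = 4630 Ω
X_C = 1/(ωC) = 10900 Ω
Parallel: admittances add. Y = 1/R + 1/(jωL) + jωC
Y = (0.000102 − j0.000125) S
|Y| = 0.000161 S → |Z| = 1/|Y| = 6220 Ω, ∠Z = −∠Y = 50.9°

161 μS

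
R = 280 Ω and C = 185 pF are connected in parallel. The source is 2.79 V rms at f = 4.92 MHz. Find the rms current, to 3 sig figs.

ω = 2πf = 3.091e+07 rad/s
X_C = 1/(ωC) = 175 Ω
Parallel: admittances add. Y = 1/R + jωC
Y = (0.00357 + j0.00572) S
|Y| = 0.00674 S → |Z| = 1/|Y| = 148 Ω, ∠Z = −∠Y = -58.0°
I = V/|Z| = 2.79/148 = 18.8 mA

18.8 mA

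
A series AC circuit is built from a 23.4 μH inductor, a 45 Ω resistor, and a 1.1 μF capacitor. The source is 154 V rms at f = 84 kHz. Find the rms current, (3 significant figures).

3.33 A

ω = 2πf = 527800 rad/s
X_L = ωL = 12.4 Ω
X_C = 1/(ωC) = 1.72 Ω
Net reactance X = X_L − X_C = 10.6 Ω
Z = 45.0 + j10.6 Ω
|Z| = √(45.0² + 10.6²) = 46.2 Ω
I = V/|Z| = 154/46.2 = 3.33 A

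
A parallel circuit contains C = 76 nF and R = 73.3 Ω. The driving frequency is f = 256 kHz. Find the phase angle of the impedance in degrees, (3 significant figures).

ω = 2πf = 1.608e+06 rad/s
X_C = 1/(ωC) = 8.18 Ω
Parallel: admittances add. Y = 1/R + jωC
Y = (0.0136 + j0.122) S
|Y| = 0.123 S → |Z| = 1/|Y| = 8.13 Ω, ∠Z = −∠Y = -83.6°

-83.6°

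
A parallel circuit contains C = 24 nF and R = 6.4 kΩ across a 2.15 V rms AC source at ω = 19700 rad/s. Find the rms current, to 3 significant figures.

1.07 mA

X_C = 1/(ωC) = 2120 Ω
Parallel: admittances add. Y = 1/R + jωC
Y = (0.000156 + j0.000473) S
|Y| = 0.000498 S → |Z| = 1/|Y| = 2010 Ω, ∠Z = −∠Y = -71.7°
I = V/|Z| = 2.15/2010 = 1.07 mA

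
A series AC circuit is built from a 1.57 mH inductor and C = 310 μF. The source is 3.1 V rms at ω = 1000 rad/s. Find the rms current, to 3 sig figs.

X_L = ωL = 1.57 Ω
X_C = 1/(ωC) = 3.23 Ω
Net reactance X = X_L − X_C = -1.66 Ω
Z = − j1.66 Ω
|Z| = √(0² + 1.66²) = 1.66 Ω
I = V/|Z| = 3.1/1.66 = 1.87 A

1.87 A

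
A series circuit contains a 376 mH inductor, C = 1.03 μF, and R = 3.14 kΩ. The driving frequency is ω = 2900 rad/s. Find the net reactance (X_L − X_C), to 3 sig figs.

756 Ω

X_L = ωL = 1090 Ω
X_C = 1/(ωC) = 335 Ω
X = 1090 − 335 = 756 Ω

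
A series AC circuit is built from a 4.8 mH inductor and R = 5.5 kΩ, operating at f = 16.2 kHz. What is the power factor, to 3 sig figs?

0.996

ω = 2πf = 101800 rad/s
X_L = ωL = 489 Ω
Z = 5500 + j489 Ω
|Z| = √(5500² + 489²) = 5520 Ω
∠Z = arctan(489/5500) = 5.08°
cos φ = cos(5.08°) = 0.996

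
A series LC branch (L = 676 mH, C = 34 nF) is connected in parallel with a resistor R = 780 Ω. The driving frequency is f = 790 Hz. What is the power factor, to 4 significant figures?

ω = 2πf = 4964 rad/s
X_L = ωL = 3355 Ω
X_C = 1/(ωC) = 5925 Ω
Branch 1: Z₁ = R = 780.0 Ω
Branch 2 (series LC): Z₂ = j(X_L − X_C) = −j2570 Ω
Parallel: Z = Z₁Z₂/(Z₁+Z₂), |Z| = 746.4 Ω, ∠Z = -16.88°
cos φ = cos(-16.88°) = 0.9569

0.9569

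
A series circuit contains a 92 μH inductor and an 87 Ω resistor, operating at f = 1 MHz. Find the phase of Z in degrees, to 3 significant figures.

81.4°

ω = 2πf = 6.283e+06 rad/s
X_L = ωL = 578 Ω
Z = 87.0 + j578 Ω
|Z| = √(87.0² + 578²) = 585 Ω
∠Z = arctan(578/87.0) = 81.4°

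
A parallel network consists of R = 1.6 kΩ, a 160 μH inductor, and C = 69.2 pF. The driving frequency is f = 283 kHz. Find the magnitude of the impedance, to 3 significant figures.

290 Ω

ω = 2πf = 1.778e+06 rad/s
X_L = ωL = 285 Ω
X_C = 1/(ωC) = 8130 Ω
Parallel: admittances add. Y = 1/R + 1/(jωL) + jωC
Y = (0.000625 − j0.00339) S
|Y| = 0.00345 S → |Z| = 1/|Y| = 290 Ω, ∠Z = −∠Y = 79.6°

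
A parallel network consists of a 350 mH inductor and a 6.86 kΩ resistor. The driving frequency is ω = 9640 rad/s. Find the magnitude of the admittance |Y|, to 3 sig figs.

330 μS

X_L = ωL = 3370 Ω
Parallel: admittances add. Y = 1/R + 1/(jωL)
Y = (0.000146 − j0.000296) S
|Y| = 0.000330 S → |Z| = 1/|Y| = 3030 Ω, ∠Z = −∠Y = 63.8°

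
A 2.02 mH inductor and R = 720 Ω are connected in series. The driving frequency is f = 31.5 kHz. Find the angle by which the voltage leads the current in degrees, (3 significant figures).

ω = 2πf = 197900 rad/s
X_L = ωL = 400 Ω
Z = 720 + j400 Ω
|Z| = √(720² + 400²) = 824 Ω
∠Z = arctan(400/720) = 29.0°

29.0°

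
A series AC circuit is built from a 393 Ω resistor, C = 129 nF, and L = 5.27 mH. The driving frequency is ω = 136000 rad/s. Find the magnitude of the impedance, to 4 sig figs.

X_L = ωL = 716.7 Ω
X_C = 1/(ωC) = 57.00 Ω
Net reactance X = X_L − X_C = 659.7 Ω
Z = 393.0 + j659.7 Ω
|Z| = √(393.0² + 659.7²) = 767.9 Ω

767.9 Ω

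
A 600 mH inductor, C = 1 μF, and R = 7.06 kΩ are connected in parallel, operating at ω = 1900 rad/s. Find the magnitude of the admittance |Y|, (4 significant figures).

1.033 mS

X_L = ωL = 1140 Ω
X_C = 1/(ωC) = 526.3 Ω
Parallel: admittances add. Y = 1/R + 1/(jωL) + jωC
Y = (0.0001416 + j0.001023) S
|Y| = 0.001033 S → |Z| = 1/|Y| = 968.5 Ω, ∠Z = −∠Y = -82.12°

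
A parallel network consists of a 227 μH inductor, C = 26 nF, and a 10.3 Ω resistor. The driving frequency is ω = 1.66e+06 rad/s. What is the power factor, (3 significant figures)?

0.923

X_L = ωL = 377 Ω
X_C = 1/(ωC) = 23.2 Ω
Parallel: admittances add. Y = 1/R + 1/(jωL) + jωC
Y = (0.0971 + j0.0405) S
|Y| = 0.105 S → |Z| = 1/|Y| = 9.51 Ω, ∠Z = −∠Y = -22.6°
cos φ = cos(-22.6°) = 0.923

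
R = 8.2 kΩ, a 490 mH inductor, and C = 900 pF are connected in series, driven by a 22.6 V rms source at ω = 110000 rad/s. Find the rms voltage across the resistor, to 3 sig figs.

4.16 V

X_L = ωL = 53900 Ω
X_C = 1/(ωC) = 10100 Ω
Net reactance X = X_L − X_C = 43800 Ω
Z = 8200 + j43800 Ω
|Z| = √(8200² + 43800²) = 44600 Ω
I = V/|Z| = 507 μA
V_R = I·|Z_R| = 0.000507 × 8200 = 4.16 V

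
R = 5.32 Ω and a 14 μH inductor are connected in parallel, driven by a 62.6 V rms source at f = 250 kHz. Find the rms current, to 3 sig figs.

12.1 A

ω = 2πf = 1.571e+06 rad/s
X_L = ωL = 22.0 Ω
Parallel: admittances add. Y = 1/R + 1/(jωL)
Y = (0.188 − j0.0455) S
|Y| = 0.193 S → |Z| = 1/|Y| = 5.17 Ω, ∠Z = −∠Y = 13.6°
I = V/|Z| = 62.6/5.17 = 12.1 A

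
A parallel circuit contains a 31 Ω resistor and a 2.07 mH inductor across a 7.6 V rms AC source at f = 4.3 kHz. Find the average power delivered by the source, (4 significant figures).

ω = 2πf = 27020 rad/s
X_L = ωL = 55.93 Ω
Parallel: admittances add. Y = 1/R + 1/(jωL)
Y = (0.03226 − j0.01788) S
|Y| = 0.03688 S → |Z| = 1/|Y| = 27.11 Ω, ∠Z = −∠Y = 29.00°
I = V/|Z| = 280.3 mA
P = VI cos φ = 7.6 × 0.2803 × cos(29.00°) = 1.863 W

1.863 W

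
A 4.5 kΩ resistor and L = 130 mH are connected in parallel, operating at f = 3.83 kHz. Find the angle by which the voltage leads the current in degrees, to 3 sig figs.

55.2°

ω = 2πf = 24060 rad/s
X_L = ωL = 3130 Ω
Parallel: admittances add. Y = 1/R + 1/(jωL)
Y = (0.000222 − j0.000320) S
|Y| = 0.000389 S → |Z| = 1/|Y| = 2570 Ω, ∠Z = −∠Y = 55.2°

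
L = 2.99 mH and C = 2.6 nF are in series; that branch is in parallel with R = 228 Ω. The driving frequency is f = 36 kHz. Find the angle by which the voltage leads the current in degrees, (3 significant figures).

-12.6°

ω = 2πf = 226200 rad/s
X_L = ωL = 676 Ω
X_C = 1/(ωC) = 1700 Ω
Branch 1: Z₁ = R = 228 Ω
Branch 2 (series LC): Z₂ = j(X_L − X_C) = −j1020 Ω
Parallel: Z = Z₁Z₂/(Z₁+Z₂), |Z| = 223 Ω, ∠Z = -12.6°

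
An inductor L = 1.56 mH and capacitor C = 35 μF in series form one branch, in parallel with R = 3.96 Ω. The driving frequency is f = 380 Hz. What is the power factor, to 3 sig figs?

ω = 2πf = 2388 rad/s
X_L = ωL = 3.72 Ω
X_C = 1/(ωC) = 12.0 Ω
Branch 1: Z₁ = R = 3.96 Ω
Branch 2 (series LC): Z₂ = j(X_L − X_C) = −j8.24 Ω
Parallel: Z = Z₁Z₂/(Z₁+Z₂), |Z| = 3.57 Ω, ∠Z = -25.7°
cos φ = cos(-25.7°) = 0.901

0.901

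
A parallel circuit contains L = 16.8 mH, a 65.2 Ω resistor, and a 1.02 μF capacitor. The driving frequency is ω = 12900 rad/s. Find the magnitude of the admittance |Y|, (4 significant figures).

X_L = ωL = 216.7 Ω
X_C = 1/(ωC) = 76.00 Ω
Parallel: admittances add. Y = 1/R + 1/(jωL) + jωC
Y = (0.01534 + j0.008544) S
|Y| = 0.01756 S → |Z| = 1/|Y| = 56.96 Ω, ∠Z = −∠Y = -29.12°

17.56 mS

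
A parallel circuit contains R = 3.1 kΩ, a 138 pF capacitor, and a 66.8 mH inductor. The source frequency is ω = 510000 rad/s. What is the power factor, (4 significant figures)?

X_L = ωL = 34070 Ω
X_C = 1/(ωC) = 14210 Ω
Parallel: admittances add. Y = 1/R + 1/(jωL) + jωC
Y = (0.0003226 + j4.103e-05) S
|Y| = 0.0003252 S → |Z| = 1/|Y| = 3075 Ω, ∠Z = −∠Y = -7.248°
cos φ = cos(-7.248°) = 0.9920

0.9920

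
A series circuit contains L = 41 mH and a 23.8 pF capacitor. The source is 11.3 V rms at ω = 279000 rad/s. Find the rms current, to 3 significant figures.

X_L = ωL = 11400 Ω
X_C = 1/(ωC) = 151000 Ω
Net reactance X = X_L − X_C = -139000 Ω
Z = − j139000 Ω
|Z| = √(0² + 139000²) = 139000 Ω
I = V/|Z| = 11.3/139000 = 81.2 μA

81.2 μA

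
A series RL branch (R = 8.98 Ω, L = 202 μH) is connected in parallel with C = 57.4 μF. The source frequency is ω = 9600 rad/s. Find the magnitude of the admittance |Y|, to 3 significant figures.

X_L = ωL = 1.94 Ω
X_C = 1/(ωC) = 1.81 Ω
Branch 1 (R+jX_L): Z₁ = 8.98 + j1.94 Ω, |Z₁| = 9.19 Ω
Branch 2 (−jX_C): Z₂ = −j1.81 Ω
Parallel: Z = Z₁Z₂/(Z₁+Z₂), |Z| = 1.86 Ω, ∠Z = -78.6°
|Y| = 1/|Z| = 539 mS

539 mS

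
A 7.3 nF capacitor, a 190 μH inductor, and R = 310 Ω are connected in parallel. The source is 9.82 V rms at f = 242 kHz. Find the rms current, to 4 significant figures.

81.42 mA

ω = 2πf = 1.521e+06 rad/s
X_L = ωL = 288.9 Ω
X_C = 1/(ωC) = 90.09 Ω
Parallel: admittances add. Y = 1/R + 1/(jωL) + jωC
Y = (0.003226 + j0.007638) S
|Y| = 0.008292 S → |Z| = 1/|Y| = 120.6 Ω, ∠Z = −∠Y = -67.11°
I = V/|Z| = 9.82/120.6 = 81.42 mA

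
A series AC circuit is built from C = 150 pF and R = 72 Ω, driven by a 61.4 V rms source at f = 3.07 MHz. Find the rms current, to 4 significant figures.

173.9 mA

ω = 2πf = 1.929e+07 rad/s
X_C = 1/(ωC) = 345.6 Ω
Z = 72.00 − j345.6 Ω
|Z| = √(72.00² + 345.6²) = 353.0 Ω
I = V/|Z| = 61.4/353.0 = 173.9 mA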